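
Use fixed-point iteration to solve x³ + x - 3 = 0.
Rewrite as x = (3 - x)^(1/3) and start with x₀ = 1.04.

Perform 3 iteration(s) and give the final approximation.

Equation: x³ + x - 3 = 0
Fixed-point form: x = (3 - x)^(1/3)
x₀ = 1.04

x_1 = g(1.040000) = 1.251465
x_2 = g(1.251465) = 1.204735
x_3 = g(1.204735) = 1.215373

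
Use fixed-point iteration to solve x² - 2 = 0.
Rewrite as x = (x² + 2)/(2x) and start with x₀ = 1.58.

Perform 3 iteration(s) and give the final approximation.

Equation: x² - 2 = 0
Fixed-point form: x = (x² + 2)/(2x)
x₀ = 1.58

x_1 = g(1.580000) = 1.422911
x_2 = g(1.422911) = 1.414240
x_3 = g(1.414240) = 1.414214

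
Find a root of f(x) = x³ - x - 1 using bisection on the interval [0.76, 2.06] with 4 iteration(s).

f(x) = x³ - x - 1
Initial interval: [0.76, 2.06]

Iteration 1:
  c_1 = (0.760000 + 2.060000)/2 = 1.410000
  f(c_1) = f(1.410000) = 0.393221
  f(a) × f(c) < 0, new interval: [0.760000, 1.410000]
Iteration 2:
  c_2 = (0.760000 + 1.410000)/2 = 1.085000
  f(c_2) = f(1.085000) = -0.807711
  f(a) × f(c) ≥ 0, new interval: [1.085000, 1.410000]
Iteration 3:
  c_3 = (1.085000 + 1.410000)/2 = 1.247500
  f(c_3) = f(1.247500) = -0.306070
  f(a) × f(c) ≥ 0, new interval: [1.247500, 1.410000]
Iteration 4:
  c_4 = (1.247500 + 1.410000)/2 = 1.328750
  f(c_4) = f(1.328750) = 0.017260
  f(a) × f(c) < 0, new interval: [1.247500, 1.328750]

After 4 iteration(s), the approximation is c_4 = 1.328750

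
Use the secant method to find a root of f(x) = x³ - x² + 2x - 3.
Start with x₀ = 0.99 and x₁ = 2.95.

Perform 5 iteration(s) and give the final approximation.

f(x) = x³ - x² + 2x - 3
x₀ = 0.99, x₁ = 2.95

Secant formula: x_{n+1} = x_n - f(x_n)(x_n - x_{n-1})/(f(x_n) - f(x_{n-1}))

Iteration 1:
  f(0.990000) = -1.029801
  f(2.950000) = 19.869875
  x_2 = 2.950000 - 19.869875×(2.950000 - 0.990000)/(19.869875 - (-1.029801))
       = 1.086576
Iteration 2:
  f(2.950000) = 19.869875
  f(1.086576) = -0.724632
  x_3 = 1.086576 - (-0.724632)×(1.086576 - 2.950000)/(-0.724632 - 19.869875)
       = 1.152142
Iteration 3:
  f(1.086576) = -0.724632
  f(1.152142) = -0.493758
  x_4 = 1.152142 - (-0.493758)×(1.152142 - 1.086576)/(-0.493758 - (-0.724632))
       = 1.292364
Iteration 4:
  f(1.152142) = -0.493758
  f(1.292364) = 0.073037
  x_5 = 1.292364 - 0.073037×(1.292364 - 1.152142)/(0.073037 - (-0.493758))
       = 1.274295
Iteration 5:
  f(1.292364) = 0.073037
  f(1.274295) = -0.006001
  x_6 = 1.274295 - (-0.006001)×(1.274295 - 1.292364)/(-0.006001 - 0.073037)
       = 1.275667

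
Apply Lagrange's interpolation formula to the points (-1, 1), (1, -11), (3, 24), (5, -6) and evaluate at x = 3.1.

Lagrange interpolation formula:
P(x) = Σ yᵢ × Lᵢ(x)
where Lᵢ(x) = Π_{j≠i} (x - xⱼ)/(xᵢ - xⱼ)

L_0(3.1) = (3.1 - 1)/(-1 - 1) × (3.1 - 3)/(-1 - 3) × (3.1 - 5)/(-1 - 5) = 0.008313
L_1(3.1) = (3.1 - (-1))/(1 - (-1)) × (3.1 - 3)/(1 - 3) × (3.1 - 5)/(1 - 5) = -0.048688
L_2(3.1) = (3.1 - (-1))/(3 - (-1)) × (3.1 - 1)/(3 - 1) × (3.1 - 5)/(3 - 5) = 1.022437
L_3(3.1) = (3.1 - (-1))/(5 - (-1)) × (3.1 - 1)/(5 - 1) × (3.1 - 3)/(5 - 3) = 0.017938

P(3.1) = 1×L_0(3.1) + (-11)×L_1(3.1) + 24×L_2(3.1) + (-6)×L_3(3.1)
P(3.1) = 24.974750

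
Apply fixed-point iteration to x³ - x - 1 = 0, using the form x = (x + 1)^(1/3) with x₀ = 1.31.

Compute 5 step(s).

Equation: x³ - x - 1 = 0
Fixed-point form: x = (x + 1)^(1/3)
x₀ = 1.31

x_1 = g(1.310000) = 1.321916
x_2 = g(1.321916) = 1.324186
x_3 = g(1.324186) = 1.324617
x_4 = g(1.324617) = 1.324699
x_5 = g(1.324699) = 1.324714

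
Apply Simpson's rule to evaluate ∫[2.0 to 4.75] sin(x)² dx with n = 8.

f(x) = sin(x)²
a = 2.0, b = 4.75, n = 8
h = (b - a)/n = 0.343750

Simpson's rule: (h/3)[f(x₀) + 4f(x₁) + 2f(x₂) + ... + f(xₙ)]

x_0 = 2.0000, f(x_0) = 0.826822, coefficient = 1
x_1 = 2.3438, f(x_1) = 0.512443, coefficient = 4
x_2 = 2.6875, f(x_2) = 0.192411, coefficient = 2
x_3 = 3.0312, f(x_3) = 0.012126, coefficient = 4
x_4 = 3.3750, f(x_4) = 0.053497, coefficient = 2
x_5 = 3.7188, f(x_5) = 0.297727, coefficient = 4
x_6 = 4.0625, f(x_6) = 0.633856, coefficient = 2
x_7 = 4.4062, f(x_7) = 0.909170, coefficient = 4
x_8 = 4.7500, f(x_8) = 0.998586, coefficient = 1

I ≈ (0.343750/3) × 10.510805 = 1.204363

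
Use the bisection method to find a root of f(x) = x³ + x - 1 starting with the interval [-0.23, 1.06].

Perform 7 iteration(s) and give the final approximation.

f(x) = x³ + x - 1
Initial interval: [-0.23, 1.06]

Iteration 1:
  c_1 = (-0.230000 + 1.060000)/2 = 0.415000
  f(c_1) = f(0.415000) = -0.513527
  f(a) × f(c) ≥ 0, new interval: [0.415000, 1.060000]
Iteration 2:
  c_2 = (0.415000 + 1.060000)/2 = 0.737500
  f(c_2) = f(0.737500) = 0.138631
  f(a) × f(c) < 0, new interval: [0.415000, 0.737500]
Iteration 3:
  c_3 = (0.415000 + 0.737500)/2 = 0.576250
  f(c_3) = f(0.576250) = -0.232398
  f(a) × f(c) ≥ 0, new interval: [0.576250, 0.737500]
Iteration 4:
  c_4 = (0.576250 + 0.737500)/2 = 0.656875
  f(c_4) = f(0.656875) = -0.059693
  f(a) × f(c) ≥ 0, new interval: [0.656875, 0.737500]
Iteration 5:
  c_5 = (0.656875 + 0.737500)/2 = 0.697188
  f(c_5) = f(0.697188) = 0.036070
  f(a) × f(c) < 0, new interval: [0.656875, 0.697188]
Iteration 6:
  c_6 = (0.656875 + 0.697188)/2 = 0.677031
  f(c_6) = f(0.677031) = -0.012637
  f(a) × f(c) ≥ 0, new interval: [0.677031, 0.697188]
Iteration 7:
  c_7 = (0.677031 + 0.697188)/2 = 0.687109
  f(c_7) = f(0.687109) = 0.011507
  f(a) × f(c) < 0, new interval: [0.677031, 0.687109]

After 7 iteration(s), the approximation is c_7 = 0.687109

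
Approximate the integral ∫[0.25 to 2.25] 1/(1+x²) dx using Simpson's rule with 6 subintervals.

f(x) = 1/(1+x²)
a = 0.25, b = 2.25, n = 6
h = (b - a)/n = 0.333333

Simpson's rule: (h/3)[f(x₀) + 4f(x₁) + 2f(x₂) + ... + f(xₙ)]

x_0 = 0.2500, f(x_0) = 0.941176, coefficient = 1
x_1 = 0.5833, f(x_1) = 0.746114, coefficient = 4
x_2 = 0.9167, f(x_2) = 0.543396, coefficient = 2
x_3 = 1.2500, f(x_3) = 0.390244, coefficient = 4
x_4 = 1.5833, f(x_4) = 0.285149, coefficient = 2
x_5 = 1.9167, f(x_5) = 0.213967, coefficient = 4
x_6 = 2.2500, f(x_6) = 0.164948, coefficient = 1

I ≈ (0.333333/3) × 8.164515 = 0.907168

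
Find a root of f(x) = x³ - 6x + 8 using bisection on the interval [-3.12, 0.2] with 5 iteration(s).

f(x) = x³ - 6x + 8
Initial interval: [-3.12, 0.2]

Iteration 1:
  c_1 = (-3.120000 + 0.200000)/2 = -1.460000
  f(c_1) = f(-1.460000) = 13.647864
  f(a) × f(c) < 0, new interval: [-3.120000, -1.460000]
Iteration 2:
  c_2 = (-3.120000 + (-1.460000))/2 = -2.290000
  f(c_2) = f(-2.290000) = 9.731011
  f(a) × f(c) < 0, new interval: [-3.120000, -2.290000]
Iteration 3:
  c_3 = (-3.120000 + (-2.290000))/2 = -2.705000
  f(c_3) = f(-2.705000) = 4.437447
  f(a) × f(c) < 0, new interval: [-3.120000, -2.705000]
Iteration 4:
  c_4 = (-3.120000 + (-2.705000))/2 = -2.912500
  f(c_4) = f(-2.912500) = 0.769264
  f(a) × f(c) < 0, new interval: [-3.120000, -2.912500]
Iteration 5:
  c_5 = (-3.120000 + (-2.912500))/2 = -3.016250
  f(c_5) = f(-3.016250) = -1.343631
  f(a) × f(c) ≥ 0, new interval: [-3.016250, -2.912500]

After 5 iteration(s), the approximation is c_5 = -3.016250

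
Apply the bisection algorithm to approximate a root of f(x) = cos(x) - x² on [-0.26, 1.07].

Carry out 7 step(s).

f(x) = cos(x) - x²
Initial interval: [-0.26, 1.07]

Iteration 1:
  c_1 = (-0.260000 + 1.070000)/2 = 0.405000
  f(c_1) = f(0.405000) = 0.755077
  f(a) × f(c) ≥ 0, new interval: [0.405000, 1.070000]
Iteration 2:
  c_2 = (0.405000 + 1.070000)/2 = 0.737500
  f(c_2) = f(0.737500) = 0.196246
  f(a) × f(c) ≥ 0, new interval: [0.737500, 1.070000]
Iteration 3:
  c_3 = (0.737500 + 1.070000)/2 = 0.903750
  f(c_3) = f(0.903750) = -0.198096
  f(a) × f(c) < 0, new interval: [0.737500, 0.903750]
Iteration 4:
  c_4 = (0.737500 + 0.903750)/2 = 0.820625
  f(c_4) = f(0.820625) = 0.008339
  f(a) × f(c) ≥ 0, new interval: [0.820625, 0.903750]
Iteration 5:
  c_5 = (0.820625 + 0.903750)/2 = 0.862188
  f(c_5) = f(0.862188) = -0.092589
  f(a) × f(c) < 0, new interval: [0.820625, 0.862188]
Iteration 6:
  c_6 = (0.820625 + 0.862188)/2 = 0.841406
  f(c_6) = f(0.841406) = -0.041549
  f(a) × f(c) < 0, new interval: [0.820625, 0.841406]
Iteration 7:
  c_7 = (0.820625 + 0.841406)/2 = 0.831016
  f(c_7) = f(0.831016) = -0.016461
  f(a) × f(c) < 0, new interval: [0.820625, 0.831016]

After 7 iteration(s), the approximation is c_7 = 0.831016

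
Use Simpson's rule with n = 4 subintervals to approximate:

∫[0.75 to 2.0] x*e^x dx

f(x) = x*e^x
a = 0.75, b = 2.0, n = 4
h = (b - a)/n = 0.312500

Simpson's rule: (h/3)[f(x₀) + 4f(x₁) + 2f(x₂) + ... + f(xₙ)]

x_0 = 0.7500, f(x_0) = 1.587750, coefficient = 1
x_1 = 1.0625, f(x_1) = 3.074446, coefficient = 4
x_2 = 1.3750, f(x_2) = 5.438230, coefficient = 2
x_3 = 1.6875, f(x_3) = 9.122539, coefficient = 4
x_4 = 2.0000, f(x_4) = 14.778112, coefficient = 1

I ≈ (0.312500/3) × 76.030261 = 7.919819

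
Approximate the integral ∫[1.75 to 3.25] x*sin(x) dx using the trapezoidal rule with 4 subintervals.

f(x) = x*sin(x)
a = 1.75, b = 3.25, n = 4
h = (b - a)/n = 0.375000

Trapezoidal rule: (h/2)[f(x₀) + 2f(x₁) + 2f(x₂) + ... + f(xₙ)]

x_0 = 1.7500, f(x_0) = 1.721975, coefficient = 1
x_1 = 2.1250, f(x_1) = 1.806930, coefficient = 2
x_2 = 2.5000, f(x_2) = 1.496180, coefficient = 2
x_3 = 2.8750, f(x_3) = 0.757407, coefficient = 2
x_4 = 3.2500, f(x_4) = -0.351634, coefficient = 1

I ≈ (0.375000/2) × 9.491376 = 1.779633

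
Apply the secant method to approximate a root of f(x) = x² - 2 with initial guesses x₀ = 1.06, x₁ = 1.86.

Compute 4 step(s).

f(x) = x² - 2
x₀ = 1.06, x₁ = 1.86

Secant formula: x_{n+1} = x_n - f(x_n)(x_n - x_{n-1})/(f(x_n) - f(x_{n-1}))

Iteration 1:
  f(1.060000) = -0.876400
  f(1.860000) = 1.459600
  x_2 = 1.860000 - 1.459600×(1.860000 - 1.060000)/(1.459600 - (-0.876400))
       = 1.360137
Iteration 2:
  f(1.860000) = 1.459600
  f(1.360137) = -0.150027
  x_3 = 1.360137 - (-0.150027)×(1.360137 - 1.860000)/(-0.150027 - 1.459600)
       = 1.406727
Iteration 3:
  f(1.360137) = -0.150027
  f(1.406727) = -0.021118
  x_4 = 1.406727 - (-0.021118)×(1.406727 - 1.360137)/(-0.021118 - (-0.150027))
       = 1.414360
Iteration 4:
  f(1.406727) = -0.021118
  f(1.414360) = 0.000414
  x_5 = 1.414360 - 0.000414×(1.414360 - 1.406727)/(0.000414 - (-0.021118))
       = 1.414213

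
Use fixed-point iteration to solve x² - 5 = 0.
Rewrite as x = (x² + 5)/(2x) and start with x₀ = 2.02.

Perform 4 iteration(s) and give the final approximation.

Equation: x² - 5 = 0
Fixed-point form: x = (x² + 5)/(2x)
x₀ = 2.02

x_1 = g(2.020000) = 2.247624
x_2 = g(2.247624) = 2.236098
x_3 = g(2.236098) = 2.236068
x_4 = g(2.236068) = 2.236068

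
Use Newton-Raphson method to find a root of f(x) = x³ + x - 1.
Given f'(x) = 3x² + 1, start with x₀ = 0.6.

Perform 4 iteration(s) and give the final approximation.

f(x) = x³ + x - 1
f'(x) = 3x² + 1
x₀ = 0.6

Newton-Raphson formula: x_{n+1} = x_n - f(x_n)/f'(x_n)

Iteration 1:
  f(0.600000) = -0.184000
  f'(0.600000) = 2.080000
  x_1 = 0.600000 - (-0.184000)/2.080000 = 0.688462
Iteration 2:
  f(0.688462) = 0.014778
  f'(0.688462) = 2.421938
  x_2 = 0.688462 - 0.014778/2.421938 = 0.682360
Iteration 3:
  f(0.682360) = 0.000077
  f'(0.682360) = 2.396845
  x_3 = 0.682360 - 0.000077/2.396845 = 0.682328
Iteration 4:
  f(0.682328) = 0.000000
  f'(0.682328) = 2.396714
  x_4 = 0.682328 - 0.000000/2.396714 = 0.682328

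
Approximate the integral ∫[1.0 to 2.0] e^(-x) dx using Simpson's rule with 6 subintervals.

f(x) = e^(-x)
a = 1.0, b = 2.0, n = 6
h = (b - a)/n = 0.166667

Simpson's rule: (h/3)[f(x₀) + 4f(x₁) + 2f(x₂) + ... + f(xₙ)]

x_0 = 1.0000, f(x_0) = 0.367879, coefficient = 1
x_1 = 1.1667, f(x_1) = 0.311403, coefficient = 4
x_2 = 1.3333, f(x_2) = 0.263597, coefficient = 2
x_3 = 1.5000, f(x_3) = 0.223130, coefficient = 4
x_4 = 1.6667, f(x_4) = 0.188876, coefficient = 2
x_5 = 1.8333, f(x_5) = 0.159880, coefficient = 4
x_6 = 2.0000, f(x_6) = 0.135335, coefficient = 1

I ≈ (0.166667/3) × 4.185813 = 0.232545
Exact value: 0.232544
Error: 0.000001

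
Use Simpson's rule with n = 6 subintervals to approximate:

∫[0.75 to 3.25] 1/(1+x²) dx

f(x) = 1/(1+x²)
a = 0.75, b = 3.25, n = 6
h = (b - a)/n = 0.416667

Simpson's rule: (h/3)[f(x₀) + 4f(x₁) + 2f(x₂) + ... + f(xₙ)]

x_0 = 0.7500, f(x_0) = 0.640000, coefficient = 1
x_1 = 1.1667, f(x_1) = 0.423529, coefficient = 4
x_2 = 1.5833, f(x_2) = 0.285149, coefficient = 2
x_3 = 2.0000, f(x_3) = 0.200000, coefficient = 4
x_4 = 2.4167, f(x_4) = 0.146193, coefficient = 2
x_5 = 2.8333, f(x_5) = 0.110769, coefficient = 4
x_6 = 3.2500, f(x_6) = 0.086486, coefficient = 1

I ≈ (0.416667/3) × 4.526364 = 0.628662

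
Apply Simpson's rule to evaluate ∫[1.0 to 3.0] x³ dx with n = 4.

f(x) = x³
a = 1.0, b = 3.0, n = 4
h = (b - a)/n = 0.500000

Simpson's rule: (h/3)[f(x₀) + 4f(x₁) + 2f(x₂) + ... + f(xₙ)]

x_0 = 1.0000, f(x_0) = 1.000000, coefficient = 1
x_1 = 1.5000, f(x_1) = 3.375000, coefficient = 4
x_2 = 2.0000, f(x_2) = 8.000000, coefficient = 2
x_3 = 2.5000, f(x_3) = 15.625000, coefficient = 4
x_4 = 3.0000, f(x_4) = 27.000000, coefficient = 1

I ≈ (0.500000/3) × 120.000000 = 20.000000
Exact value: 20.000000
Error: 0.000000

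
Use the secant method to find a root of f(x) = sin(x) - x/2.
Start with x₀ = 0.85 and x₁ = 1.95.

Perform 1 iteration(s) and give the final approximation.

f(x) = sin(x) - x/2
x₀ = 0.85, x₁ = 1.95

Secant formula: x_{n+1} = x_n - f(x_n)(x_n - x_{n-1})/(f(x_n) - f(x_{n-1}))

Iteration 1:
  f(0.850000) = 0.326280
  f(1.950000) = -0.046040
  x_2 = 1.950000 - (-0.046040)×(1.950000 - 0.850000)/(-0.046040 - 0.326280)
       = 1.813977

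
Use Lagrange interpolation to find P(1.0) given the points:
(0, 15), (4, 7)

Lagrange interpolation formula:
P(x) = Σ yᵢ × Lᵢ(x)
where Lᵢ(x) = Π_{j≠i} (x - xⱼ)/(xᵢ - xⱼ)

L_0(1.0) = (1.0 - 4)/(0 - 4) = 0.750000
L_1(1.0) = (1.0 - 0)/(4 - 0) = 0.250000

P(1.0) = 15×L_0(1.0) + 7×L_1(1.0)
P(1.0) = 13.000000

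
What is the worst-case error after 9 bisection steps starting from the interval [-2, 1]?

Bisection error bound: |error| ≤ (b-a)/2^n
|error| ≤ (1 - (-2))/2^9 = 3/2^9
|error| ≤ 0.0058593750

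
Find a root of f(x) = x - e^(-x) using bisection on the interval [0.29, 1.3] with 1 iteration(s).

f(x) = x - e^(-x)
Initial interval: [0.29, 1.3]

Iteration 1:
  c_1 = (0.290000 + 1.300000)/2 = 0.795000
  f(c_1) = f(0.795000) = 0.343419
  f(a) × f(c) < 0, new interval: [0.290000, 0.795000]

After 1 iteration(s), the approximation is c_1 = 0.795000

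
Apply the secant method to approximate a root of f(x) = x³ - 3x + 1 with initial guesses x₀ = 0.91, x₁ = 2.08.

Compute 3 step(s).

f(x) = x³ - 3x + 1
x₀ = 0.91, x₁ = 2.08

Secant formula: x_{n+1} = x_n - f(x_n)(x_n - x_{n-1})/(f(x_n) - f(x_{n-1}))

Iteration 1:
  f(0.910000) = -0.976429
  f(2.080000) = 3.758912
  x_2 = 2.080000 - 3.758912×(2.080000 - 0.910000)/(3.758912 - (-0.976429))
       = 1.151254
Iteration 2:
  f(2.080000) = 3.758912
  f(1.151254) = -0.927906
  x_3 = 1.151254 - (-0.927906)×(1.151254 - 2.080000)/(-0.927906 - 3.758912)
       = 1.335129
Iteration 3:
  f(1.151254) = -0.927906
  f(1.335129) = -0.625426
  x_4 = 1.335129 - (-0.625426)×(1.335129 - 1.151254)/(-0.625426 - (-0.927906))
       = 1.715320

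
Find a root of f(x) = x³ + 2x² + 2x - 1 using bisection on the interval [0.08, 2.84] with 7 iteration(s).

f(x) = x³ + 2x² + 2x - 1
Initial interval: [0.08, 2.84]

Iteration 1:
  c_1 = (0.080000 + 2.840000)/2 = 1.460000
  f(c_1) = f(1.460000) = 9.295336
  f(a) × f(c) < 0, new interval: [0.080000, 1.460000]
Iteration 2:
  c_2 = (0.080000 + 1.460000)/2 = 0.770000
  f(c_2) = f(0.770000) = 2.182333
  f(a) × f(c) < 0, new interval: [0.080000, 0.770000]
Iteration 3:
  c_3 = (0.080000 + 0.770000)/2 = 0.425000
  f(c_3) = f(0.425000) = 0.288016
  f(a) × f(c) < 0, new interval: [0.080000, 0.425000]
Iteration 4:
  c_4 = (0.080000 + 0.425000)/2 = 0.252500
  f(c_4) = f(0.252500) = -0.351389
  f(a) × f(c) ≥ 0, new interval: [0.252500, 0.425000]
Iteration 5:
  c_5 = (0.252500 + 0.425000)/2 = 0.338750
  f(c_5) = f(0.338750) = -0.054125
  f(a) × f(c) ≥ 0, new interval: [0.338750, 0.425000]
Iteration 6:
  c_6 = (0.338750 + 0.425000)/2 = 0.381875
  f(c_6) = f(0.381875) = 0.111095
  f(a) × f(c) < 0, new interval: [0.338750, 0.381875]
Iteration 7:
  c_7 = (0.338750 + 0.381875)/2 = 0.360312
  f(c_7) = f(0.360312) = 0.027053
  f(a) × f(c) < 0, new interval: [0.338750, 0.360312]

After 7 iteration(s), the approximation is c_7 = 0.360312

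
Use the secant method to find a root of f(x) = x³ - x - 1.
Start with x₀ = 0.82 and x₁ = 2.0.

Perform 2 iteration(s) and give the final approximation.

f(x) = x³ - x - 1
x₀ = 0.82, x₁ = 2.0

Secant formula: x_{n+1} = x_n - f(x_n)(x_n - x_{n-1})/(f(x_n) - f(x_{n-1}))

Iteration 1:
  f(0.820000) = -1.268632
  f(2.000000) = 5.000000
  x_2 = 2.000000 - 5.000000×(2.000000 - 0.820000)/(5.000000 - (-1.268632))
       = 1.058806
Iteration 2:
  f(2.000000) = 5.000000
  f(1.058806) = -0.871811
  x_3 = 1.058806 - (-0.871811)×(1.058806 - 2.000000)/(-0.871811 - 5.000000)
       = 1.198549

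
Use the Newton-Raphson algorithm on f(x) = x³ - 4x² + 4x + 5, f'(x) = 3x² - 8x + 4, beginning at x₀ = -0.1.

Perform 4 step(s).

f(x) = x³ - 4x² + 4x + 5
f'(x) = 3x² - 8x + 4
x₀ = -0.1

Newton-Raphson formula: x_{n+1} = x_n - f(x_n)/f'(x_n)

Iteration 1:
  f(-0.100000) = 4.559000
  f'(-0.100000) = 4.830000
  x_1 = -0.100000 - 4.559000/4.830000 = -1.043892
Iteration 2:
  f(-1.043892) = -4.671955
  f'(-1.043892) = 15.620272
  x_2 = -1.043892 - (-4.671955)/15.620272 = -0.744797
Iteration 3:
  f(-0.744797) = -0.611230
  f'(-0.744797) = 11.622540
  x_3 = -0.744797 - (-0.611230)/11.622540 = -0.692207
Iteration 4:
  f(-0.692207) = -0.017097
  f'(-0.692207) = 10.975103
  x_4 = -0.692207 - (-0.017097)/10.975103 = -0.690649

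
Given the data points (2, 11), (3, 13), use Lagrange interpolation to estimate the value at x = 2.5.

Lagrange interpolation formula:
P(x) = Σ yᵢ × Lᵢ(x)
where Lᵢ(x) = Π_{j≠i} (x - xⱼ)/(xᵢ - xⱼ)

L_0(2.5) = (2.5 - 3)/(2 - 3) = 0.500000
L_1(2.5) = (2.5 - 2)/(3 - 2) = 0.500000

P(2.5) = 11×L_0(2.5) + 13×L_1(2.5)
P(2.5) = 12.000000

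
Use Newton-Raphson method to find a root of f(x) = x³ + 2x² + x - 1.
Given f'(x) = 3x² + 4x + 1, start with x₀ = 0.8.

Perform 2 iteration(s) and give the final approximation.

f(x) = x³ + 2x² + x - 1
f'(x) = 3x² + 4x + 1
x₀ = 0.8

Newton-Raphson formula: x_{n+1} = x_n - f(x_n)/f'(x_n)

Iteration 1:
  f(0.800000) = 1.592000
  f'(0.800000) = 6.120000
  x_1 = 0.800000 - 1.592000/6.120000 = 0.539869
Iteration 2:
  f(0.539869) = 0.280137
  f'(0.539869) = 4.033854
  x_2 = 0.539869 - 0.280137/4.033854 = 0.470423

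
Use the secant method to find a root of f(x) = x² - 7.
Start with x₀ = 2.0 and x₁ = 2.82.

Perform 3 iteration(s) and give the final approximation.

f(x) = x² - 7
x₀ = 2.0, x₁ = 2.82

Secant formula: x_{n+1} = x_n - f(x_n)(x_n - x_{n-1})/(f(x_n) - f(x_{n-1}))

Iteration 1:
  f(2.000000) = -3.000000
  f(2.820000) = 0.952400
  x_2 = 2.820000 - 0.952400×(2.820000 - 2.000000)/(0.952400 - (-3.000000))
       = 2.622407
Iteration 2:
  f(2.820000) = 0.952400
  f(2.622407) = -0.122983
  x_3 = 2.622407 - (-0.122983)×(2.622407 - 2.820000)/(-0.122983 - 0.952400)
       = 2.645004
Iteration 3:
  f(2.622407) = -0.122983
  f(2.645004) = -0.003954
  x_4 = 2.645004 - (-0.003954)×(2.645004 - 2.622407)/(-0.003954 - (-0.122983))
       = 2.645755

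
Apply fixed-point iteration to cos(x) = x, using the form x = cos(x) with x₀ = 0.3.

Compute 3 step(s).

Equation: cos(x) = x
Fixed-point form: x = cos(x)
x₀ = 0.3

x_1 = g(0.300000) = 0.955336
x_2 = g(0.955336) = 0.577334
x_3 = g(0.577334) = 0.837921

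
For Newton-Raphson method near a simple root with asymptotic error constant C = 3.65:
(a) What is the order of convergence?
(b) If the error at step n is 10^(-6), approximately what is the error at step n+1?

(a) Newton-Raphson has quadratic (order 2) convergence near simple roots.
    This means |e_{n+1}| ≈ C|e_n|².

(b) With |e_n| = 10^(-6) and C = 3.65:
    |e_{n+1}| ≈ 3.65 × (10^(-6))² = 3.65 × 10^(-12)

(a) 2 (quadratic); (b) |e_{n+1}| ≈ 3.650e-12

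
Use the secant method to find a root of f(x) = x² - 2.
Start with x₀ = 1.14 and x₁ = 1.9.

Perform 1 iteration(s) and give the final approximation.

f(x) = x² - 2
x₀ = 1.14, x₁ = 1.9

Secant formula: x_{n+1} = x_n - f(x_n)(x_n - x_{n-1})/(f(x_n) - f(x_{n-1}))

Iteration 1:
  f(1.140000) = -0.700400
  f(1.900000) = 1.610000
  x_2 = 1.900000 - 1.610000×(1.900000 - 1.140000)/(1.610000 - (-0.700400))
       = 1.370395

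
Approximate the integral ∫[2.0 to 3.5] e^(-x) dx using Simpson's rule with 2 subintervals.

f(x) = e^(-x)
a = 2.0, b = 3.5, n = 2
h = (b - a)/n = 0.750000

Simpson's rule: (h/3)[f(x₀) + 4f(x₁) + 2f(x₂) + ... + f(xₙ)]

x_0 = 2.0000, f(x_0) = 0.135335, coefficient = 1
x_1 = 2.7500, f(x_1) = 0.063928, coefficient = 4
x_2 = 3.5000, f(x_2) = 0.030197, coefficient = 1

I ≈ (0.750000/3) × 0.421244 = 0.105311
Exact value: 0.105138
Error: 0.000173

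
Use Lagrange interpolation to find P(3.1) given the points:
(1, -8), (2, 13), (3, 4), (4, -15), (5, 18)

Lagrange interpolation formula:
P(x) = Σ yᵢ × Lᵢ(x)
where Lᵢ(x) = Π_{j≠i} (x - xⱼ)/(xᵢ - xⱼ)

L_0(3.1) = (3.1 - 2)/(1 - 2) × (3.1 - 3)/(1 - 3) × (3.1 - 4)/(1 - 4) × (3.1 - 5)/(1 - 5) = 0.007838
L_1(3.1) = (3.1 - 1)/(2 - 1) × (3.1 - 3)/(2 - 3) × (3.1 - 4)/(2 - 4) × (3.1 - 5)/(2 - 5) = -0.059850
L_2(3.1) = (3.1 - 1)/(3 - 1) × (3.1 - 2)/(3 - 2) × (3.1 - 4)/(3 - 4) × (3.1 - 5)/(3 - 5) = 0.987525
L_3(3.1) = (3.1 - 1)/(4 - 1) × (3.1 - 2)/(4 - 2) × (3.1 - 3)/(4 - 3) × (3.1 - 5)/(4 - 5) = 0.073150
L_4(3.1) = (3.1 - 1)/(5 - 1) × (3.1 - 2)/(5 - 2) × (3.1 - 3)/(5 - 3) × (3.1 - 4)/(5 - 4) = -0.008663

P(3.1) = (-8)×L_0(3.1) + 13×L_1(3.1) + 4×L_2(3.1) + (-15)×L_3(3.1) + 18×L_4(3.1)
P(3.1) = 1.856175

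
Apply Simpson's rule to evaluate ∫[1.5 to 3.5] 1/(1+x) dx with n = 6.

f(x) = 1/(1+x)
a = 1.5, b = 3.5, n = 6
h = (b - a)/n = 0.333333

Simpson's rule: (h/3)[f(x₀) + 4f(x₁) + 2f(x₂) + ... + f(xₙ)]

x_0 = 1.5000, f(x_0) = 0.400000, coefficient = 1
x_1 = 1.8333, f(x_1) = 0.352941, coefficient = 4
x_2 = 2.1667, f(x_2) = 0.315789, coefficient = 2
x_3 = 2.5000, f(x_3) = 0.285714, coefficient = 4
x_4 = 2.8333, f(x_4) = 0.260870, coefficient = 2
x_5 = 3.1667, f(x_5) = 0.240000, coefficient = 4
x_6 = 3.5000, f(x_6) = 0.222222, coefficient = 1

I ≈ (0.333333/3) × 5.290162 = 0.587796
Exact value: 0.587787
Error: 0.000009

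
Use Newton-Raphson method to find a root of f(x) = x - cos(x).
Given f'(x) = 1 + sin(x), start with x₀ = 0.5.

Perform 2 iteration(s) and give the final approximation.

f(x) = x - cos(x)
f'(x) = 1 + sin(x)
x₀ = 0.5

Newton-Raphson formula: x_{n+1} = x_n - f(x_n)/f'(x_n)

Iteration 1:
  f(0.500000) = -0.377583
  f'(0.500000) = 1.479426
  x_1 = 0.500000 - (-0.377583)/1.479426 = 0.755222
Iteration 2:
  f(0.755222) = 0.027103
  f'(0.755222) = 1.685451
  x_2 = 0.755222 - 0.027103/1.685451 = 0.739142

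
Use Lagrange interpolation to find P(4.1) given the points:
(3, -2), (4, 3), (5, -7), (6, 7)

Lagrange interpolation formula:
P(x) = Σ yᵢ × Lᵢ(x)
where Lᵢ(x) = Π_{j≠i} (x - xⱼ)/(xᵢ - xⱼ)

L_0(4.1) = (4.1 - 4)/(3 - 4) × (4.1 - 5)/(3 - 5) × (4.1 - 6)/(3 - 6) = -0.028500
L_1(4.1) = (4.1 - 3)/(4 - 3) × (4.1 - 5)/(4 - 5) × (4.1 - 6)/(4 - 6) = 0.940500
L_2(4.1) = (4.1 - 3)/(5 - 3) × (4.1 - 4)/(5 - 4) × (4.1 - 6)/(5 - 6) = 0.104500
L_3(4.1) = (4.1 - 3)/(6 - 3) × (4.1 - 4)/(6 - 4) × (4.1 - 5)/(6 - 5) = -0.016500

P(4.1) = (-2)×L_0(4.1) + 3×L_1(4.1) + (-7)×L_2(4.1) + 7×L_3(4.1)
P(4.1) = 2.031500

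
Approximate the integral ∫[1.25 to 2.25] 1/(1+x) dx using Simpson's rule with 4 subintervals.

f(x) = 1/(1+x)
a = 1.25, b = 2.25, n = 4
h = (b - a)/n = 0.250000

Simpson's rule: (h/3)[f(x₀) + 4f(x₁) + 2f(x₂) + ... + f(xₙ)]

x_0 = 1.2500, f(x_0) = 0.444444, coefficient = 1
x_1 = 1.5000, f(x_1) = 0.400000, coefficient = 4
x_2 = 1.7500, f(x_2) = 0.363636, coefficient = 2
x_3 = 2.0000, f(x_3) = 0.333333, coefficient = 4
x_4 = 2.2500, f(x_4) = 0.307692, coefficient = 1

I ≈ (0.250000/3) × 4.412743 = 0.367729
Exact value: 0.367725
Error: 0.000004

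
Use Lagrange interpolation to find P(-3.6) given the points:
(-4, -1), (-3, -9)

Lagrange interpolation formula:
P(x) = Σ yᵢ × Lᵢ(x)
where Lᵢ(x) = Π_{j≠i} (x - xⱼ)/(xᵢ - xⱼ)

L_0(-3.6) = (-3.6 - (-3))/(-4 - (-3)) = 0.600000
L_1(-3.6) = (-3.6 - (-4))/(-3 - (-4)) = 0.400000

P(-3.6) = (-1)×L_0(-3.6) + (-9)×L_1(-3.6)
P(-3.6) = -4.200000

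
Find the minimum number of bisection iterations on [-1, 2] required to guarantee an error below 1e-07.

We need (b-a)/2^n ≤ 1e-07
(2 - (-1))/2^n ≤ 1e-07
3/2^n ≤ 1e-07
2^n ≥ 30000000
n ≥ log₂(30000000) = 24.84
n ≥ 25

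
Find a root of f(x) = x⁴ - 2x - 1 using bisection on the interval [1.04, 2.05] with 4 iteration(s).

f(x) = x⁴ - 2x - 1
Initial interval: [1.04, 2.05]

Iteration 1:
  c_1 = (1.040000 + 2.050000)/2 = 1.545000
  f(c_1) = f(1.545000) = 1.607888
  f(a) × f(c) < 0, new interval: [1.040000, 1.545000]
Iteration 2:
  c_2 = (1.040000 + 1.545000)/2 = 1.292500
  f(c_2) = f(1.292500) = -0.794242
  f(a) × f(c) ≥ 0, new interval: [1.292500, 1.545000]
Iteration 3:
  c_3 = (1.292500 + 1.545000)/2 = 1.418750
  f(c_3) = f(1.418750) = 0.214071
  f(a) × f(c) < 0, new interval: [1.292500, 1.418750]
Iteration 4:
  c_4 = (1.292500 + 1.418750)/2 = 1.355625
  f(c_4) = f(1.355625) = -0.334038
  f(a) × f(c) ≥ 0, new interval: [1.355625, 1.418750]

After 4 iteration(s), the approximation is c_4 = 1.355625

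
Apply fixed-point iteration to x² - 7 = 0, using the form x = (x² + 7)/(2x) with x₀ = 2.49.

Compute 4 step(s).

Equation: x² - 7 = 0
Fixed-point form: x = (x² + 7)/(2x)
x₀ = 2.49

x_1 = g(2.490000) = 2.650622
x_2 = g(2.650622) = 2.645756
x_3 = g(2.645756) = 2.645751
x_4 = g(2.645751) = 2.645751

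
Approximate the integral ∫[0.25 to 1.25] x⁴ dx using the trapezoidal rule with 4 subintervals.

f(x) = x⁴
a = 0.25, b = 1.25, n = 4
h = (b - a)/n = 0.250000

Trapezoidal rule: (h/2)[f(x₀) + 2f(x₁) + 2f(x₂) + ... + f(xₙ)]

x_0 = 0.2500, f(x_0) = 0.003906, coefficient = 1
x_1 = 0.5000, f(x_1) = 0.062500, coefficient = 2
x_2 = 0.7500, f(x_2) = 0.316406, coefficient = 2
x_3 = 1.0000, f(x_3) = 1.000000, coefficient = 2
x_4 = 1.2500, f(x_4) = 2.441406, coefficient = 1

I ≈ (0.250000/2) × 5.203125 = 0.650391
Exact value: 0.610156
Error: 0.040234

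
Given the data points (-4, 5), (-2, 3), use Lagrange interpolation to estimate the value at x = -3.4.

Lagrange interpolation formula:
P(x) = Σ yᵢ × Lᵢ(x)
where Lᵢ(x) = Π_{j≠i} (x - xⱼ)/(xᵢ - xⱼ)

L_0(-3.4) = (-3.4 - (-2))/(-4 - (-2)) = 0.700000
L_1(-3.4) = (-3.4 - (-4))/(-2 - (-4)) = 0.300000

P(-3.4) = 5×L_0(-3.4) + 3×L_1(-3.4)
P(-3.4) = 4.400000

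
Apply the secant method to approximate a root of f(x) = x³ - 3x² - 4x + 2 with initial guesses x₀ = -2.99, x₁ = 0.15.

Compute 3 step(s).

f(x) = x³ - 3x² - 4x + 2
x₀ = -2.99, x₁ = 0.15

Secant formula: x_{n+1} = x_n - f(x_n)(x_n - x_{n-1})/(f(x_n) - f(x_{n-1}))

Iteration 1:
  f(-2.990000) = -39.591199
  f(0.150000) = 1.335875
  x_2 = 0.150000 - 1.335875×(0.150000 - (-2.990000))/(1.335875 - (-39.591199))
       = 0.047509
Iteration 2:
  f(0.150000) = 1.335875
  f(0.047509) = 1.803299
  x_3 = 0.047509 - 1.803299×(0.047509 - 0.150000)/(1.803299 - 1.335875)
       = 0.442914
Iteration 3:
  f(0.047509) = 1.803299
  f(0.442914) = -0.273285
  x_4 = 0.442914 - (-0.273285)×(0.442914 - 0.047509)/(-0.273285 - 1.803299)
       = 0.390877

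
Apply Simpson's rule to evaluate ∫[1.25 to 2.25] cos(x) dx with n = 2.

f(x) = cos(x)
a = 1.25, b = 2.25, n = 2
h = (b - a)/n = 0.500000

Simpson's rule: (h/3)[f(x₀) + 4f(x₁) + 2f(x₂) + ... + f(xₙ)]

x_0 = 1.2500, f(x_0) = 0.315322, coefficient = 1
x_1 = 1.7500, f(x_1) = -0.178246, coefficient = 4
x_2 = 2.2500, f(x_2) = -0.628174, coefficient = 1

I ≈ (0.500000/3) × -1.025835 = -0.170973
Exact value: -0.170911
Error: 0.000061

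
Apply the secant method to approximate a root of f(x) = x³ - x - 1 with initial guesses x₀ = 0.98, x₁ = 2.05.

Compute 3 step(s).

f(x) = x³ - x - 1
x₀ = 0.98, x₁ = 2.05

Secant formula: x_{n+1} = x_n - f(x_n)(x_n - x_{n-1})/(f(x_n) - f(x_{n-1}))

Iteration 1:
  f(0.980000) = -1.038808
  f(2.050000) = 5.565125
  x_2 = 2.050000 - 5.565125×(2.050000 - 0.980000)/(5.565125 - (-1.038808))
       = 1.148313
Iteration 2:
  f(2.050000) = 5.565125
  f(1.148313) = -0.634123
  x_3 = 1.148313 - (-0.634123)×(1.148313 - 2.050000)/(-0.634123 - 5.565125)
       = 1.240546
Iteration 3:
  f(1.148313) = -0.634123
  f(1.240546) = -0.331401
  x_4 = 1.240546 - (-0.331401)×(1.240546 - 1.148313)/(-0.331401 - (-0.634123))
       = 1.341518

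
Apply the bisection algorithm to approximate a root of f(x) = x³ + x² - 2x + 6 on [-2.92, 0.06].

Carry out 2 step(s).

f(x) = x³ + x² - 2x + 6
Initial interval: [-2.92, 0.06]

Iteration 1:
  c_1 = (-2.920000 + 0.060000)/2 = -1.430000
  f(c_1) = f(-1.430000) = 7.980693
  f(a) × f(c) < 0, new interval: [-2.920000, -1.430000]
Iteration 2:
  c_2 = (-2.920000 + (-1.430000))/2 = -2.175000
  f(c_2) = f(-2.175000) = 4.791516
  f(a) × f(c) < 0, new interval: [-2.920000, -2.175000]

After 2 iteration(s), the approximation is c_2 = -2.175000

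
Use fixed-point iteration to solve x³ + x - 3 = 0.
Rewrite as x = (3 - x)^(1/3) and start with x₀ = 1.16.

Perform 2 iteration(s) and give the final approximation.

Equation: x³ + x - 3 = 0
Fixed-point form: x = (3 - x)^(1/3)
x₀ = 1.16

x_1 = g(1.160000) = 1.225385
x_2 = g(1.225385) = 1.210695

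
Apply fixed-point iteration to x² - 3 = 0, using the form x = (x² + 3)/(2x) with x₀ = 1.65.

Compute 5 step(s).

Equation: x² - 3 = 0
Fixed-point form: x = (x² + 3)/(2x)
x₀ = 1.65

x_1 = g(1.650000) = 1.734091
x_2 = g(1.734091) = 1.732052
x_3 = g(1.732052) = 1.732051
x_4 = g(1.732051) = 1.732051
x_5 = g(1.732051) = 1.732051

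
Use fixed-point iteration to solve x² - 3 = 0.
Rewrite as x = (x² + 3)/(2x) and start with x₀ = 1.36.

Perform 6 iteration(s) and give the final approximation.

Equation: x² - 3 = 0
Fixed-point form: x = (x² + 3)/(2x)
x₀ = 1.36

x_1 = g(1.360000) = 1.782941
x_2 = g(1.782941) = 1.732777
x_3 = g(1.732777) = 1.732051
x_4 = g(1.732051) = 1.732051
x_5 = g(1.732051) = 1.732051
x_6 = g(1.732051) = 1.732051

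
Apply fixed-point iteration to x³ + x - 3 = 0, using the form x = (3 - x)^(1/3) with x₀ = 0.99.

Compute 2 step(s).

Equation: x³ + x - 3 = 0
Fixed-point form: x = (3 - x)^(1/3)
x₀ = 0.99

x_1 = g(0.990000) = 1.262017
x_2 = g(1.262017) = 1.202306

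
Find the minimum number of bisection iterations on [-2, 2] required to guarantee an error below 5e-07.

We need (b-a)/2^n ≤ 5e-07
(2 - (-2))/2^n ≤ 5e-07
4/2^n ≤ 5e-07
2^n ≥ 8000000
n ≥ log₂(8000000) = 22.93
n ≥ 23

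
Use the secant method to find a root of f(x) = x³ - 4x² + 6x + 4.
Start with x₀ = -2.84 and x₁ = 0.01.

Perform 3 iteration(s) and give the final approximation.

f(x) = x³ - 4x² + 6x + 4
x₀ = -2.84, x₁ = 0.01

Secant formula: x_{n+1} = x_n - f(x_n)(x_n - x_{n-1})/(f(x_n) - f(x_{n-1}))

Iteration 1:
  f(-2.840000) = -68.208704
  f(0.010000) = 4.059601
  x_2 = 0.010000 - 4.059601×(0.010000 - (-2.840000))/(4.059601 - (-68.208704))
       = -0.150096
Iteration 2:
  f(0.010000) = 4.059601
  f(-0.150096) = 3.005928
  x_3 = -0.150096 - 3.005928×(-0.150096 - 0.010000)/(3.005928 - 4.059601)
       = -0.606819
Iteration 3:
  f(-0.150096) = 3.005928
  f(-0.606819) = -1.337279
  x_4 = -0.606819 - (-1.337279)×(-0.606819 - (-0.150096))/(-1.337279 - 3.005928)
       = -0.466193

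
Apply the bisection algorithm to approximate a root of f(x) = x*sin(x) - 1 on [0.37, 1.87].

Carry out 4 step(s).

f(x) = x*sin(x) - 1
Initial interval: [0.37, 1.87]

Iteration 1:
  c_1 = (0.370000 + 1.870000)/2 = 1.120000
  f(c_1) = f(1.120000) = 0.008112
  f(a) × f(c) < 0, new interval: [0.370000, 1.120000]
Iteration 2:
  c_2 = (0.370000 + 1.120000)/2 = 0.745000
  f(c_2) = f(0.745000) = -0.494911
  f(a) × f(c) ≥ 0, new interval: [0.745000, 1.120000]
Iteration 3:
  c_3 = (0.745000 + 1.120000)/2 = 0.932500
  f(c_3) = f(0.932500) = -0.251098
  f(a) × f(c) ≥ 0, new interval: [0.932500, 1.120000]
Iteration 4:
  c_4 = (0.932500 + 1.120000)/2 = 1.026250
  f(c_4) = f(1.026250) = -0.122184
  f(a) × f(c) ≥ 0, new interval: [1.026250, 1.120000]

After 4 iteration(s), the approximation is c_4 = 1.026250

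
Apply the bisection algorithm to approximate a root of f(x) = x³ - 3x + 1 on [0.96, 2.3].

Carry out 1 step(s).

f(x) = x³ - 3x + 1
Initial interval: [0.96, 2.3]

Iteration 1:
  c_1 = (0.960000 + 2.300000)/2 = 1.630000
  f(c_1) = f(1.630000) = 0.440747
  f(a) × f(c) < 0, new interval: [0.960000, 1.630000]

After 1 iteration(s), the approximation is c_1 = 1.630000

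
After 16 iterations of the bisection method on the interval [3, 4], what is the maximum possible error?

Bisection error bound: |error| ≤ (b-a)/2^n
|error| ≤ (4 - 3)/2^16 = 1/2^16
|error| ≤ 0.0000152588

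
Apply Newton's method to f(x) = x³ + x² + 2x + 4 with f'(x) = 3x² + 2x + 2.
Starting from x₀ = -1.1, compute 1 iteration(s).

f(x) = x³ + x² + 2x + 4
f'(x) = 3x² + 2x + 2
x₀ = -1.1

Newton-Raphson formula: x_{n+1} = x_n - f(x_n)/f'(x_n)

Iteration 1:
  f(-1.100000) = 1.679000
  f'(-1.100000) = 3.430000
  x_1 = -1.100000 - 1.679000/3.430000 = -1.589504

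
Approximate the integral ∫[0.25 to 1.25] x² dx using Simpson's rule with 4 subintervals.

f(x) = x²
a = 0.25, b = 1.25, n = 4
h = (b - a)/n = 0.250000

Simpson's rule: (h/3)[f(x₀) + 4f(x₁) + 2f(x₂) + ... + f(xₙ)]

x_0 = 0.2500, f(x_0) = 0.062500, coefficient = 1
x_1 = 0.5000, f(x_1) = 0.250000, coefficient = 4
x_2 = 0.7500, f(x_2) = 0.562500, coefficient = 2
x_3 = 1.0000, f(x_3) = 1.000000, coefficient = 4
x_4 = 1.2500, f(x_4) = 1.562500, coefficient = 1

I ≈ (0.250000/3) × 7.750000 = 0.645833
Exact value: 0.645833
Error: 0.000000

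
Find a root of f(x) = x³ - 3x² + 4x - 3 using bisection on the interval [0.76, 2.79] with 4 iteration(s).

f(x) = x³ - 3x² + 4x - 3
Initial interval: [0.76, 2.79]

Iteration 1:
  c_1 = (0.760000 + 2.790000)/2 = 1.775000
  f(c_1) = f(1.775000) = 0.240484
  f(a) × f(c) < 0, new interval: [0.760000, 1.775000]
Iteration 2:
  c_2 = (0.760000 + 1.775000)/2 = 1.267500
  f(c_2) = f(1.267500) = -0.713359
  f(a) × f(c) ≥ 0, new interval: [1.267500, 1.775000]
Iteration 3:
  c_3 = (1.267500 + 1.775000)/2 = 1.521250
  f(c_3) = f(1.521250) = -0.337126
  f(a) × f(c) ≥ 0, new interval: [1.521250, 1.775000]
Iteration 4:
  c_4 = (1.521250 + 1.775000)/2 = 1.648125
  f(c_4) = f(1.648125) = -0.079620
  f(a) × f(c) ≥ 0, new interval: [1.648125, 1.775000]

After 4 iteration(s), the approximation is c_4 = 1.648125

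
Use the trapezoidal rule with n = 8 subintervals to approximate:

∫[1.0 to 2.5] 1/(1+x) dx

f(x) = 1/(1+x)
a = 1.0, b = 2.5, n = 8
h = (b - a)/n = 0.187500

Trapezoidal rule: (h/2)[f(x₀) + 2f(x₁) + 2f(x₂) + ... + f(xₙ)]

x_0 = 1.0000, f(x_0) = 0.500000, coefficient = 1
x_1 = 1.1875, f(x_1) = 0.457143, coefficient = 2
x_2 = 1.3750, f(x_2) = 0.421053, coefficient = 2
x_3 = 1.5625, f(x_3) = 0.390244, coefficient = 2
x_4 = 1.7500, f(x_4) = 0.363636, coefficient = 2
x_5 = 1.9375, f(x_5) = 0.340426, coefficient = 2
x_6 = 2.1250, f(x_6) = 0.320000, coefficient = 2
x_7 = 2.3125, f(x_7) = 0.301887, coefficient = 2
x_8 = 2.5000, f(x_8) = 0.285714, coefficient = 1

I ≈ (0.187500/2) × 5.974490 = 0.560108
Exact value: 0.559616
Error: 0.000493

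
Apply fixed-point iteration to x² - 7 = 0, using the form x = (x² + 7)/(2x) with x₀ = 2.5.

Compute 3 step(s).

Equation: x² - 7 = 0
Fixed-point form: x = (x² + 7)/(2x)
x₀ = 2.5

x_1 = g(2.500000) = 2.650000
x_2 = g(2.650000) = 2.645755
x_3 = g(2.645755) = 2.645751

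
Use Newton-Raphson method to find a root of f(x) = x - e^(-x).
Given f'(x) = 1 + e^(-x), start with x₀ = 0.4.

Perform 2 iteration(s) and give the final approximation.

f(x) = x - e^(-x)
f'(x) = 1 + e^(-x)
x₀ = 0.4

Newton-Raphson formula: x_{n+1} = x_n - f(x_n)/f'(x_n)

Iteration 1:
  f(0.400000) = -0.270320
  f'(0.400000) = 1.670320
  x_1 = 0.400000 - (-0.270320)/1.670320 = 0.561837
Iteration 2:
  f(0.561837) = -0.008323
  f'(0.561837) = 1.570161
  x_2 = 0.561837 - (-0.008323)/1.570161 = 0.567138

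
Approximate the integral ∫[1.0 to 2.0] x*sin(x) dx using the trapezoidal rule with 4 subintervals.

f(x) = x*sin(x)
a = 1.0, b = 2.0, n = 4
h = (b - a)/n = 0.250000

Trapezoidal rule: (h/2)[f(x₀) + 2f(x₁) + 2f(x₂) + ... + f(xₙ)]

x_0 = 1.0000, f(x_0) = 0.841471, coefficient = 1
x_1 = 1.2500, f(x_1) = 1.186231, coefficient = 2
x_2 = 1.5000, f(x_2) = 1.496242, coefficient = 2
x_3 = 1.7500, f(x_3) = 1.721975, coefficient = 2
x_4 = 2.0000, f(x_4) = 1.818595, coefficient = 1

I ≈ (0.250000/2) × 11.468963 = 1.433620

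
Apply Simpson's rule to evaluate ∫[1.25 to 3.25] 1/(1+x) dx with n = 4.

f(x) = 1/(1+x)
a = 1.25, b = 3.25, n = 4
h = (b - a)/n = 0.500000

Simpson's rule: (h/3)[f(x₀) + 4f(x₁) + 2f(x₂) + ... + f(xₙ)]

x_0 = 1.2500, f(x_0) = 0.444444, coefficient = 1
x_1 = 1.7500, f(x_1) = 0.363636, coefficient = 4
x_2 = 2.2500, f(x_2) = 0.307692, coefficient = 2
x_3 = 2.7500, f(x_3) = 0.266667, coefficient = 4
x_4 = 3.2500, f(x_4) = 0.235294, coefficient = 1

I ≈ (0.500000/3) × 3.816335 = 0.636056
Exact value: 0.635989
Error: 0.000067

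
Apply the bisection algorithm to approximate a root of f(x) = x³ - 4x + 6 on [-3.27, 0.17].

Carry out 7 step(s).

f(x) = x³ - 4x + 6
Initial interval: [-3.27, 0.17]

Iteration 1:
  c_1 = (-3.270000 + 0.170000)/2 = -1.550000
  f(c_1) = f(-1.550000) = 8.476125
  f(a) × f(c) < 0, new interval: [-3.270000, -1.550000]
Iteration 2:
  c_2 = (-3.270000 + (-1.550000))/2 = -2.410000
  f(c_2) = f(-2.410000) = 1.642479
  f(a) × f(c) < 0, new interval: [-3.270000, -2.410000]
Iteration 3:
  c_3 = (-3.270000 + (-2.410000))/2 = -2.840000
  f(c_3) = f(-2.840000) = -5.546304
  f(a) × f(c) ≥ 0, new interval: [-2.840000, -2.410000]
Iteration 4:
  c_4 = (-2.840000 + (-2.410000))/2 = -2.625000
  f(c_4) = f(-2.625000) = -1.587891
  f(a) × f(c) ≥ 0, new interval: [-2.625000, -2.410000]
Iteration 5:
  c_5 = (-2.625000 + (-2.410000))/2 = -2.517500
  f(c_5) = f(-2.517500) = 0.114573
  f(a) × f(c) < 0, new interval: [-2.625000, -2.517500]
Iteration 6:
  c_6 = (-2.625000 + (-2.517500))/2 = -2.571250
  f(c_6) = f(-2.571250) = -0.714373
  f(a) × f(c) ≥ 0, new interval: [-2.571250, -2.517500]
Iteration 7:
  c_7 = (-2.571250 + (-2.517500))/2 = -2.544375
  f(c_7) = f(-2.544375) = -0.294387
  f(a) × f(c) ≥ 0, new interval: [-2.544375, -2.517500]

After 7 iteration(s), the approximation is c_7 = -2.544375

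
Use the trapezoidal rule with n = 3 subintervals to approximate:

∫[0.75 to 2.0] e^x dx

f(x) = e^x
a = 0.75, b = 2.0, n = 3
h = (b - a)/n = 0.416667

Trapezoidal rule: (h/2)[f(x₀) + 2f(x₁) + 2f(x₂) + ... + f(xₙ)]

x_0 = 0.7500, f(x_0) = 2.117000, coefficient = 1
x_1 = 1.1667, f(x_1) = 3.211271, coefficient = 2
x_2 = 1.5833, f(x_2) = 4.871166, coefficient = 2
x_3 = 2.0000, f(x_3) = 7.389056, coefficient = 1

I ≈ (0.416667/2) × 25.670929 = 5.348110
Exact value: 5.272056
Error: 0.076054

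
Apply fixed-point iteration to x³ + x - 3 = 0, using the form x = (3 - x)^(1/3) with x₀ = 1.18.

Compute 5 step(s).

Equation: x³ + x - 3 = 0
Fixed-point form: x = (3 - x)^(1/3)
x₀ = 1.18

x_1 = g(1.180000) = 1.220929
x_2 = g(1.220929) = 1.211707
x_3 = g(1.211707) = 1.213797
x_4 = g(1.213797) = 1.213324
x_5 = g(1.213324) = 1.213431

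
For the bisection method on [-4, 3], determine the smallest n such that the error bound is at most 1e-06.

We need (b-a)/2^n ≤ 1e-06
(3 - (-4))/2^n ≤ 1e-06
7/2^n ≤ 1e-06
2^n ≥ 7000000
n ≥ log₂(7000000) = 22.74
n ≥ 23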